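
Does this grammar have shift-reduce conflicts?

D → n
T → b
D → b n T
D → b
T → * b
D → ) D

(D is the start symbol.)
Yes — I3: [D → b .] vs [D → b . n T]

Augment with D' → D and build the canonical LR(0) collection (I0 = CLOSURE({[D' → . D]}), then GOTO on every symbol after a dot until no new states appear). It has 11 states:
  I0: { [D → . ) D], [D → . b n T], [D → . b], [D → . n], [D' → . D] }  — shift
  I1: { [D → ) . D], [D → . ) D], [D → . b n T], [D → . b], [D → . n] }  — shift
  I2: { [D' → D .] }  — accept
  I3: { [D → b . n T], [D → b .] }  — shift, reduce
  I4: { [D → n .] }  — reduce
  I5: { [D → b n . T], [T → . * b], [T → . b] }  — shift
  I6: { [T → * . b] }  — shift
  I7: { [D → b n T .] }  — reduce
  I8: { [T → b .] }  — reduce
  I9: { [T → * b .] }  — reduce
  I10: { [D → ) D .] }  — reduce

I3 contains reduce item [D → b .] and shift item [D → b . n T] — shift-reduce conflict.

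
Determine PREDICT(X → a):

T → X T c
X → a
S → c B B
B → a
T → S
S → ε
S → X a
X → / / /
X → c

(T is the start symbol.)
PREDICT(X → a) = (FIRST(RHS) \ {ε}) ∪ (FOLLOW(X) if ε ∈ FIRST(RHS), i.e. RHS ⇒* ε)
FIRST(a) = { 'a' }
ε ∉ FIRST(a), so FOLLOW(X) is not added.
PREDICT(X → a) = { 'a' }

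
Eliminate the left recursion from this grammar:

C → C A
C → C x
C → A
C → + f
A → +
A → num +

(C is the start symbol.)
C → A C'
C → + f C'
C' → A C'
C' → x C'
C' → ε
A → +
A → num +

C is directly left-recursive. The standard transformation for
  A → A α₁ | ... | A α_m | β₁ | ... | β_n
is
  A  → β₁ A' | ... | β_n A'
  A' → α₁ A' | ... | α_m A' | ε

C → A becomes C → A C'
C → + f becomes C → + f C'
C → C A becomes C' → A C'
C → C x becomes C' → x C'
Add C' → ε

Productions for other non-terminals are unchanged:
  A → +
  A → num +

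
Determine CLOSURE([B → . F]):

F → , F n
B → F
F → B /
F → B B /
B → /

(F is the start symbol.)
{ [B → . /], [B → . F], [F → . , F n], [F → . B /], [F → . B B /] }

To compute CLOSURE, for each item [A → α.Bβ] where B is a non-terminal, add [B → .γ] for all productions B → γ; repeat for the newly added items until nothing changes.

Start with: [B → . F]
  [B → . F] has the dot before F: add [F → . , F n], [F → . B /], [F → . B B /]
  [F → . B /] has the dot before B: add [B → . /]
No further items can be added.

CLOSURE = { [B → . /], [B → . F], [F → . , F n], [F → . B /], [F → . B B /] }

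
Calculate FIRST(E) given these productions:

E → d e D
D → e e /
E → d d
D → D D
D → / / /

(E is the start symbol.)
{ 'd' }

To compute FIRST(E), examine every production with E on the left-hand side, reading each right-hand side left to right until a non-nullable symbol is reached.

From E → d e D:
  - d is a terminal: add 'd' and stop
From E → d d:
  - d is a terminal: add 'd' and stop

Collecting: FIRST(E) = { 'd' }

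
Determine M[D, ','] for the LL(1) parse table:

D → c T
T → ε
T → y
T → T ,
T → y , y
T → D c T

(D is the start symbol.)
To find M[D, ','], we find productions for D where ',' is in the predict set (PREDICT(N → α) = (FIRST(α) \ {ε}) ∪ (FOLLOW(N) if α ⇒* ε)).

D → c T: PREDICT = { 'c' }

M[D, ','] is empty (no production applies)

Answer: Empty (error entry)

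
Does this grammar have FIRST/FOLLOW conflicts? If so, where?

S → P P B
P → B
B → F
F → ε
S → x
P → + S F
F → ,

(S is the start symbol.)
A FIRST/FOLLOW conflict occurs when a non-terminal N has a nullable alternative N → β (β ⇒* ε) and another alternative N → α with FIRST(α) ∩ FOLLOW(N) ≠ ∅: on such a lookahead the parser cannot decide between expanding α and letting N vanish via β.

Nullable non-terminals: B, F, P, S.
FIRST sets used below: FIRST(B) = { ',', ε }, FIRST(P) = { '+', ',', ε }
B has a nullable alternative but only one production, so nothing to check.

F: nullable alternative(s) F → ε; FOLLOW(F) = { $, '+', ',' }
  F → ε: FIRST \ {ε} = { } — this is the only nullable alternative, skip
  F → ,: FIRST \ {ε} = { ',' } — overlaps FOLLOW(F) on { ',' }: CONFLICT

P: nullable alternative(s) P → B; FOLLOW(P) = { $, '+', ',' }
  P → B: FIRST \ {ε} = { ',' } — this is the only nullable alternative, skip
  P → + S F: FIRST \ {ε} = { '+' } — overlaps FOLLOW(P) on { '+' }: CONFLICT

S: nullable alternative(s) S → P P B; FOLLOW(S) = { $, '+', ',' }
  S → P P B: FIRST \ {ε} = { '+', ',' } — this is the only nullable alternative, skip
  S → x: FIRST \ {ε} = { 'x' } — disjoint from FOLLOW(S)

So the grammar has 2 FIRST/FOLLOW conflicts (marked CONFLICT above).

Answer: Yes. P → '+' S F with FOLLOW(P) on { '+' }; F → ',' with FOLLOW(F) on { ',' }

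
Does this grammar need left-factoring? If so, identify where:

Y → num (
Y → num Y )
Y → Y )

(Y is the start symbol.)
Left-factoring is needed when two productions for the same non-terminal
share a common prefix on the right-hand side.

Productions for Y:
  Y → num (
  Y → num Y )
  Y → Y )

Found common prefix 'num' in productions for Y

Answer: Yes, Y has productions with common prefix 'num'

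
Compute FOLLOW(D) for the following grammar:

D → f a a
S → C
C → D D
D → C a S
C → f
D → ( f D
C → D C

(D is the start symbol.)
{ $, '(', 'a', 'f' }

To compute FOLLOW(D), find every occurrence of D on a right-hand side N → α D β: add FIRST(β) \ {ε}, and if β is empty or nullable also add FOLLOW(N). Iterate to a fixed point.

D is the start symbol, so $ ∈ FOLLOW(D).
In C → D D: D is followed by D, add FIRST(D) \ {ε} = { '(', 'f' }
In C → D D: D is at the end, add FOLLOW(C)
In D → ( f D: D is at the end; this adds FOLLOW(D) to itself — nothing new
In C → D C: D is followed by C, add FIRST(C) \ {ε} = { '(', 'f' }

The FOLLOW sets referred to above (computed the same way, to a fixed point):
  FOLLOW(C) = { $, '(', 'a', 'f' }

Taking the union: FOLLOW(D) = { $, '(', 'a', 'f' }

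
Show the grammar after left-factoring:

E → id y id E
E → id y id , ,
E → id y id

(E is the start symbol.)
Left-factoring transforms A → αβ₁ | αβ₂ into A → αA' and A' → β₁ | β₂
(α is the longest common prefix among the alternatives). Repeat until
no nonterminal has two alternatives with a common prefix.

Round 1: E has alternatives sharing prefix 'id y id'. Introduce E': E → id y id E'
  Add: E' → E
  Add: E' → , ,
  Add: E' → ε

No remaining common prefixes — done.

Resulting grammar:
E → id y id E'
E' → E
E' → , ,
E' → ε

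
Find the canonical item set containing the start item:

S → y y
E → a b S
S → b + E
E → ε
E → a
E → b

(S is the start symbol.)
First, augment the grammar with S' → S
I₀ = CLOSURE({ [S' → . S] }):
  [S' → . S] has the dot before S: add [S → . y y], [S → . b + E]
No further items can be added.

I₀ = { [S → . b + E], [S → . y y], [S' → . S] }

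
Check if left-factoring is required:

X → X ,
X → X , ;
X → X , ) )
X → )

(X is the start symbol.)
Yes, X has productions with common prefix 'X ,'

Left-factoring is needed when two productions for the same non-terminal
share a common prefix on the right-hand side.

Productions for X:
  X → X ,
  X → X , ;
  X → X , ) )
  X → )

Found common prefix 'X ,' in productions for X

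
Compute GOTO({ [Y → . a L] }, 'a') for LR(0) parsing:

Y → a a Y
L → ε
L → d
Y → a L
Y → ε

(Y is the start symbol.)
{ [L → . d], [L → .], [Y → a . L] }

GOTO(I, 'a') = CLOSURE({ [A → αX.β] : [A → α.Xβ] ∈ I, X = 'a' })

Items with dot before 'a', with the dot advanced:
  [Y → . a L] → [Y → a . L]
Closure of the advanced items:
  [Y → a . L] has the dot before L: add [L → .], [L → . d]

GOTO = { [L → . d], [L → .], [Y → a . L] }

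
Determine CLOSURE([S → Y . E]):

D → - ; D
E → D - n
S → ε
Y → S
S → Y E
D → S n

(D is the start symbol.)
{ [D → . - ; D], [D → . S n], [E → . D - n], [S → . Y E], [S → .], [S → Y . E], [Y → . S] }

Start with: [S → Y . E]
  [S → Y . E] has the dot before E: add [E → . D - n]
  [E → . D - n] has the dot before D: add [D → . - ; D], [D → . S n]
  [D → . S n] has the dot before S: add [S → .], [S → . Y E]
  [S → . Y E] has the dot before Y: add [Y → . S]
No further items can be added.

CLOSURE = { [D → . - ; D], [D → . S n], [E → . D - n], [S → . Y E], [S → .], [S → Y . E], [Y → . S] }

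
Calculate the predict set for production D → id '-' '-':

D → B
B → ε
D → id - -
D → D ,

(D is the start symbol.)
PREDICT(D → id '-' '-') = (FIRST(RHS) \ {ε}) ∪ (FOLLOW(D) if ε ∈ FIRST(RHS), i.e. RHS ⇒* ε)
FIRST(id '-' '-') = { 'id' }
ε ∉ FIRST(id '-' '-'), so FOLLOW(D) is not added.
PREDICT(D → id '-' '-') = { 'id' }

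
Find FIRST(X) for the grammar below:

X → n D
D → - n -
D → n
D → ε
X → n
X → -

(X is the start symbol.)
{ '-', 'n' }

From X → n D:
  - n is a terminal: add 'n' and stop
From X → n:
  - n is a terminal: add 'n' and stop
From X → -:
  - '-' is a terminal: add '-' and stop

Collecting: FIRST(X) = { '-', 'n' }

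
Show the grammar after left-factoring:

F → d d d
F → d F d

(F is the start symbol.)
Left-factoring transforms A → αβ₁ | αβ₂ into A → αA' and A' → β₁ | β₂
(α is the longest common prefix among the alternatives). Repeat until
no nonterminal has two alternatives with a common prefix.

Round 1: F has alternatives sharing prefix 'd'. Introduce F': F → d F'
  Add: F' → d d
  Add: F' → F d

No remaining common prefixes — done.

Resulting grammar:
F → d F'
F' → d d
F' → F d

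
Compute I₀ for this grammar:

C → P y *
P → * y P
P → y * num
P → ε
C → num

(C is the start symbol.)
First, augment the grammar with C' → C
I₀ = CLOSURE({ [C' → . C] }):
  [C' → . C] has the dot before C: add [C → . P y *], [C → . num]
  [C → . P y *] has the dot before P: add [P → . * y P], [P → . y * num], [P → .]
No further items can be added.

I₀ = { [C → . P y *], [C → . num], [C' → . C], [P → . * y P], [P → . y * num], [P → .] }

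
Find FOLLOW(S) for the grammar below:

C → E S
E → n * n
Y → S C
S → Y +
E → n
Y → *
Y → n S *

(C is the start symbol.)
{ $, '*', '+', 'n' }

To compute FOLLOW(S), find every occurrence of S on a right-hand side N → α S β: add FIRST(β) \ {ε}, and if β is empty or nullable also add FOLLOW(N). Iterate to a fixed point.

In C → E S: S is at the end, add FOLLOW(C)
In Y → S C: S is followed by C, add FIRST(C) \ {ε} = { 'n' }
In Y → n S *: S is followed by '*', add FIRST('*') \ {ε} = { '*' }

The FOLLOW sets referred to above (computed the same way, to a fixed point):
  FOLLOW(C) = { $, '+' }

Taking the union: FOLLOW(S) = { $, '*', '+', 'n' }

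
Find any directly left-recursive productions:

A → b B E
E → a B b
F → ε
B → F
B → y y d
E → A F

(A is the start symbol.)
No direct left recursion

Direct left recursion occurs when N → N α for some non-terminal N (the right-hand side begins with the left-hand side itself).

A → b B E: starts with b
E → a B b: starts with a
F → ε: starts with ε
B → F: starts with F
B → y y d: starts with y
E → A F: starts with A

No direct left recursion found.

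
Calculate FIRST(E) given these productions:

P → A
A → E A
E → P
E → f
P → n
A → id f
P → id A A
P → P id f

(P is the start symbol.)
FIRST sets of the other non-terminals involved (by the same procedure, iterated to a fixed point):
  FIRST(P) = { 'f', 'id', 'n' }

From E → P:
  - P is a non-terminal: add FIRST(P) \ {ε} = { 'f', 'id', 'n' }
    P is not nullable, so stop
From E → f:
  - f is a terminal: add 'f' and stop

Collecting: FIRST(E) = { 'f', 'id', 'n' }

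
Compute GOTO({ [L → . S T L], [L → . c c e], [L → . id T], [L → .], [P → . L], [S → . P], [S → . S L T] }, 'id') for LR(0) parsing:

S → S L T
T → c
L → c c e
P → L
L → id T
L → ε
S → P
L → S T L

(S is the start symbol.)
{ [L → id . T], [T → . c] }

GOTO(I, 'id') = CLOSURE({ [A → αX.β] : [A → α.Xβ] ∈ I, X = 'id' })

Items with dot before 'id', with the dot advanced:
  [L → . id T] → [L → id . T]
Closure of the advanced items:
  [L → id . T] has the dot before T: add [T → . c]

GOTO = { [L → id . T], [T → . c] }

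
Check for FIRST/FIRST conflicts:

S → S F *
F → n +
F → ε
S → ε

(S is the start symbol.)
No FIRST/FIRST conflicts.

FIRST sets of the non-terminals at (or reachable through a nullable prefix from) the front of some alternative:
  FIRST(S) = { '*', 'n', ε }
  FIRST(F) = { 'n', ε }

Productions for S:
  S → S F *: FIRST = { '*', 'n' }
  S → ε: FIRST = { ε }
Productions for F:
  F → n +: FIRST = { 'n' }
  F → ε: FIRST = { ε }

All alternatives of each non-terminal have pairwise disjoint FIRST sets.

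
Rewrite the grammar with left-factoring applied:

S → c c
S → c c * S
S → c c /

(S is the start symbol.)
S → c c S'
S' → ε
S' → * S
S' → /

Left-factoring transforms A → αβ₁ | αβ₂ into A → αA' and A' → β₁ | β₂
(α is the longest common prefix among the alternatives). Repeat until
no nonterminal has two alternatives with a common prefix.

Round 1: S has alternatives sharing prefix 'c c'. Introduce S': S → c c S'
  Add: S' → ε
  Add: S' → * S
  Add: S' → /

No remaining common prefixes — done.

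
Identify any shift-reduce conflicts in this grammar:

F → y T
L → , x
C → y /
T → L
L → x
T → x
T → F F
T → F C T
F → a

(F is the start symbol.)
No shift-reduce conflicts

A shift-reduce conflict occurs when an LR(0) state has both:
  - a complete (reduce) item [A → α .] (dot at the end), and
  - a shift item [B → β . c γ] (dot before a terminal).

Augment with F' → F and build the canonical LR(0) collection (I0 = CLOSURE({[F' → . F]}), then GOTO on every symbol after a dot until no new states appear). It has 15 states:
  I0: { [F → . a], [F → . y T], [F' → . F] }  — shift
  I1: { [F' → F .] }  — accept
  I2: { [F → a .] }  — reduce
  I3: { [F → . a], [F → . y T], [F → y . T], [L → . , x], [L → . x], [T → . F C T], [T → . F F], [T → . L], [T → . x] }  — shift
  I4: { [L → , . x] }  — shift
  I5: { [C → . y /], [F → . a], [F → . y T], [T → F . C T], [T → F . F] }  — shift
  I6: { [T → L .] }  — reduce
  I7: { [F → y T .] }  — reduce
  I8: { [L → x .], [T → x .] }  — 2 reduces
  I9: { [F → . a], [F → . y T], [L → . , x], [L → . x], [T → . F C T], [T → . F F], [T → . L], [T → . x], [T → F C . T] }  — shift
  I10: { [T → F F .] }  — reduce
  I11: { [C → y . /], [F → . a], [F → . y T], [F → y . T], [L → . , x], [L → . x], [T → . F C T], [T → . F F], [T → . L], [T → . x] }  — shift
  I12: { [C → y / .] }  — reduce
  I13: { [T → F C T .] }  — reduce
  I14: { [L → , x .] }  — reduce

No state contains both a complete item and a shift item.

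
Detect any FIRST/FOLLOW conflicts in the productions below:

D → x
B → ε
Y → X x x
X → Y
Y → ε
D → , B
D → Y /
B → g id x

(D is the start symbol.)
A FIRST/FOLLOW conflict occurs when a non-terminal N has a nullable alternative N → β (β ⇒* ε) and another alternative N → α with FIRST(α) ∩ FOLLOW(N) ≠ ∅: on such a lookahead the parser cannot decide between expanding α and letting N vanish via β.

Nullable non-terminals: B, X, Y.
FIRST sets used below: FIRST(X) = { 'x', ε }

B: nullable alternative(s) B → ε; FOLLOW(B) = { $ }
  B → ε: FIRST \ {ε} = { } — this is the only nullable alternative, skip
  B → g id x: FIRST \ {ε} = { 'g' } — disjoint from FOLLOW(B)
X has a nullable alternative but only one production, so nothing to check.

Y: nullable alternative(s) Y → ε; FOLLOW(Y) = { '/', 'x' }
  Y → X x x: FIRST \ {ε} = { 'x' } — overlaps FOLLOW(Y) on { 'x' }: CONFLICT
  Y → ε: FIRST \ {ε} = { } — this is the only nullable alternative, skip

D has no nullable alternative, so no FIRST/FOLLOW check is needed there.

So the grammar has 1 FIRST/FOLLOW conflict (marked CONFLICT above).

Answer: Yes. Y → X x x with FOLLOW(Y) on { 'x' }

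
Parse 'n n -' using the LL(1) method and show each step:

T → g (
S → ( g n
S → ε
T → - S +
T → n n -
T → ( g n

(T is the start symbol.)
Stack is shown with the top on the left.

Stack    Input    Action
------------------------
T $      n n - $  output T → n n -
n n - $  n n - $  match 'n'
n - $    n - $    match 'n'
- $      - $      match '-'
$        $        accept

The string is accepted.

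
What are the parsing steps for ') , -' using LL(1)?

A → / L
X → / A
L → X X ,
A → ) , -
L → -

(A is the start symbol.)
Stack is shown with the top on the left.

Stack    Input    Action
------------------------
A $      ) , - $  output A → ) , -
) , - $  ) , - $  match ')'
, - $    , - $    match ','
- $      - $      match '-'
$        $        accept

The string is accepted.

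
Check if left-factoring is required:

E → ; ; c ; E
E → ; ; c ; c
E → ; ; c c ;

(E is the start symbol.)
Left-factoring is needed when two productions for the same non-terminal
share a common prefix on the right-hand side.

Productions for E:
  E → ; ; c ; E
  E → ; ; c ; c
  E → ; ; c c ;

Found common prefix '; ; c' in productions for E

Answer: Yes, E has productions with common prefix '; ; c'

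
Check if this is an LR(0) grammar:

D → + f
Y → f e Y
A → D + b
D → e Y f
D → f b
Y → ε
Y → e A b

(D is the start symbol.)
No. Shift-reduce conflict between [Y → .] and [Y → . e A b]

A grammar is LR(0) if no state in the canonical LR(0) collection has:
  - both a shift item (dot before a terminal) and a complete item (shift-reduce conflict), or
  - two or more complete items (reduce-reduce conflict; the accept item [D' → D .] counts as a complete item here).

Augment with D' → D and build the canonical LR(0) collection (I0 = CLOSURE({[D' → . D]}), then GOTO on every symbol after a dot until no new states appear). It has 18 states:
  I0: { [D → . + f], [D → . e Y f], [D → . f b], [D' → . D] }  — shift
  I1: { [D → + . f] }  — shift
  I2: { [D' → D .] }  — accept
  I3: { [D → e . Y f], [Y → . e A b], [Y → . f e Y], [Y → .] }  — shift, reduce
  I4: { [D → f . b] }  — shift
  I5: { [D → f b .] }  — reduce
  I6: { [D → e Y . f] }  — shift
  I7: { [A → . D + b], [D → . + f], [D → . e Y f], [D → . f b], [Y → e . A b] }  — shift
  I8: { [Y → f . e Y] }  — shift
  I9: { [Y → . e A b], [Y → . f e Y], [Y → .], [Y → f e . Y] }  — shift, reduce
  I10: { [Y → f e Y .] }  — reduce
  I11: { [Y → e A . b] }  — shift
  I12: { [A → D . + b] }  — shift
  I13: { [A → D + . b] }  — shift
  I14: { [A → D + b .] }  — reduce
  I15: { [Y → e A b .] }  — reduce
  I16: { [D → e Y f .] }  — reduce
  I17: { [D → + f .] }  — reduce

Conflict in state I3:
  Shift-reduce conflict between [Y → .] and [Y → . e A b]
So the grammar is NOT LR(0).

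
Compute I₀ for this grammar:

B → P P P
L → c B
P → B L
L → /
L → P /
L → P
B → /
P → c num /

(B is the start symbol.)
{ [B → . /], [B → . P P P], [B' → . B], [P → . B L], [P → . c num /] }

First, augment the grammar with B' → B
I₀ = CLOSURE({ [B' → . B] }):
  [B' → . B] has the dot before B: add [B → . P P P], [B → . /]
  [B → . P P P] has the dot before P: add [P → . B L], [P → . c num /]
No further items can be added.

I₀ = { [B → . /], [B → . P P P], [B' → . B], [P → . B L], [P → . c num /] }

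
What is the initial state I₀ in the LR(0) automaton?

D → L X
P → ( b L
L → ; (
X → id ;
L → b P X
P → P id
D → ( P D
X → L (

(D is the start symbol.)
First, augment the grammar with D' → D
I₀ = CLOSURE({ [D' → . D] }):
  [D' → . D] has the dot before D: add [D → . L X], [D → . ( P D]
  [D → . L X] has the dot before L: add [L → . ; (], [L → . b P X]
No further items can be added.

I₀ = { [D → . ( P D], [D → . L X], [D' → . D], [L → . ; (], [L → . b P X] }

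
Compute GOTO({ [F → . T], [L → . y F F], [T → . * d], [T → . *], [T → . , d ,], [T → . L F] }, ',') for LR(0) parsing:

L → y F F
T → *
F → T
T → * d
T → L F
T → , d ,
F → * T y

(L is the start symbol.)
{ [T → , . d ,] }

GOTO(I, ',') = CLOSURE({ [A → αX.β] : [A → α.Xβ] ∈ I, X = ',' })

Items with dot before ',', with the dot advanced:
  [T → . , d ,] → [T → , . d ,]
Closure adds nothing (no advanced item has the dot before a non-terminal).

GOTO = { [T → , . d ,] }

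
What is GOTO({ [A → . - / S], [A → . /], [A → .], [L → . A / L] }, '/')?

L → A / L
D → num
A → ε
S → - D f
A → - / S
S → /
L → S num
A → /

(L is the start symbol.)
{ [A → / .] }

GOTO(I, '/') = CLOSURE({ [A → αX.β] : [A → α.Xβ] ∈ I, X = '/' })

Items with dot before '/', with the dot advanced:
  [A → . /] → [A → / .]
Closure adds nothing (no advanced item has the dot before a non-terminal).

GOTO = { [A → / .] }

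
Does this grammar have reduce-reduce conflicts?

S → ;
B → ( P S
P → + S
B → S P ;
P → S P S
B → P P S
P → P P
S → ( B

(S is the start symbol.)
Yes — I14: [B → S P ; .] vs [S → ; .]

A reduce-reduce conflict occurs when an LR(0) state has two complete items [A → α .] and [B → β .] — both call for a reduction, and with no lookahead the parser cannot choose between them.

Augment with S' → S and build the canonical LR(0) collection (I0 = CLOSURE({[S' → . S]}), then GOTO on every symbol after a dot until no new states appear). It has 20 states:
  I0: { [S → . ( B], [S → . ;], [S' → . S] }  — shift
  I1: { [B → . ( P S], [B → . P P S], [B → . S P ;], [P → . + S], [P → . P P], [P → . S P S], [S → ( . B], [S → . ( B], [S → . ;] }  — shift
  I2: { [S → ; .] }  — reduce
  I3: { [S' → S .] }  — accept
  I4: { [B → ( . P S], [B → . ( P S], [B → . P P S], [B → . S P ;], [P → . + S], [P → . P P], [P → . S P S], [S → ( . B], [S → . ( B], [S → . ;] }  — shift
  I5: { [P → + . S], [S → . ( B], [S → . ;] }  — shift
  I6: { [S → ( B .] }  — reduce
  I7: { [B → P . P S], [P → . + S], [P → . P P], [P → . S P S], [P → P . P], [S → . ( B], [S → . ;] }  — shift
  I8: { [B → S . P ;], [P → . + S], [P → . P P], [P → . S P S], [P → S . P S], [S → . ( B], [S → . ;] }  — shift
  I9: { [B → S P . ;], [P → . + S], [P → . P P], [P → . S P S], [P → P . P], [P → S P . S], [S → . ( B], [S → . ;] }  — shift
  I10: { [P → . + S], [P → . P P], [P → . S P S], [P → S . P S], [S → . ( B], [S → . ;] }  — shift
  I11: { [P → . + S], [P → . P P], [P → . S P S], [P → P . P], [P → S P . S], [S → . ( B], [S → . ;] }  — shift
  I12: { [P → . + S], [P → . P P], [P → . S P S], [P → P . P], [P → P P .], [S → . ( B], [S → . ;] }  — shift, reduce
  I13: { [P → . + S], [P → . P P], [P → . S P S], [P → S . P S], [P → S P S .], [S → . ( B], [S → . ;] }  — shift, reduce
  I14: { [B → S P ; .], [S → ; .] }  — 2 reduces
  I15: { [B → P P . S], [P → . + S], [P → . P P], [P → . S P S], [P → P . P], [P → P P .], [S → . ( B], [S → . ;] }  — shift, reduce
  I16: { [B → P P S .], [P → . + S], [P → . P P], [P → . S P S], [P → S . P S], [S → . ( B], [S → . ;] }  — shift, reduce
  I17: { [P → + S .] }  — reduce
  I18: { [B → ( P . S], [B → P . P S], [P → . + S], [P → . P P], [P → . S P S], [P → P . P], [S → . ( B], [S → . ;] }  — shift
  I19: { [B → ( P S .], [P → . + S], [P → . P P], [P → . S P S], [P → S . P S], [S → . ( B], [S → . ;] }  — shift, reduce

I14 contains complete items [B → S P ; .], [S → ; .] — reduce-reduce conflict.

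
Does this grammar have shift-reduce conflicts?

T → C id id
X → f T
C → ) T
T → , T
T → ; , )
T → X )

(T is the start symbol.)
A shift-reduce conflict occurs when an LR(0) state has both:
  - a complete (reduce) item [A → α .] (dot at the end), and
  - a shift item [B → β . c γ] (dot before a terminal).

Augment with T' → T and build the canonical LR(0) collection (I0 = CLOSURE({[T' → . T]}), then GOTO on every symbol after a dot until no new states appear). It has 16 states:
  I0: { [C → . ) T], [T → . , T], [T → . ; , )], [T → . C id id], [T → . X )], [T' → . T], [X → . f T] }  — shift
  I1: { [C → ) . T], [C → . ) T], [T → . , T], [T → . ; , )], [T → . C id id], [T → . X )], [X → . f T] }  — shift
  I2: { [C → . ) T], [T → , . T], [T → . , T], [T → . ; , )], [T → . C id id], [T → . X )], [X → . f T] }  — shift
  I3: { [T → ; . , )] }  — shift
  I4: { [T → C . id id] }  — shift
  I5: { [T' → T .] }  — accept
  I6: { [T → X . )] }  — shift
  I7: { [C → . ) T], [T → . , T], [T → . ; , )], [T → . C id id], [T → . X )], [X → . f T], [X → f . T] }  — shift
  I8: { [X → f T .] }  — reduce
  I9: { [T → X ) .] }  — reduce
  I10: { [T → C id . id] }  — shift
  I11: { [T → C id id .] }  — reduce
  I12: { [T → ; , . )] }  — shift
  I13: { [T → ; , ) .] }  — reduce
  I14: { [T → , T .] }  — reduce
  I15: { [C → ) T .] }  — reduce

No state contains both a complete item and a shift item.

Answer: No shift-reduce conflicts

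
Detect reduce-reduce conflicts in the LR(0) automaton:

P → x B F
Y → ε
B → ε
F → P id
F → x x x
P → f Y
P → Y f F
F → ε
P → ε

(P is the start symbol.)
Yes — I0: [P → .] vs [Y → .]; I5: [F → .] vs [P → .]; I13: [F → .] vs [P → .]

Augment with P' → P and build the canonical LR(0) collection (I0 = CLOSURE({[P' → . P]}), then GOTO on every symbol after a dot until no new states appear). It has 15 states:
  I0: { [P → . Y f F], [P → . f Y], [P → . x B F], [P → .], [P' → . P], [Y → .] }  — shift, 2 reduces
  I1: { [P' → P .] }  — accept
  I2: { [P → Y . f F] }  — shift
  I3: { [P → f . Y], [Y → .] }  — reduce
  I4: { [B → .], [P → x . B F] }  — reduce
  I5: { [F → . P id], [F → . x x x], [F → .], [P → . Y f F], [P → . f Y], [P → . x B F], [P → .], [P → x B . F], [Y → .] }  — shift, 3 reduces
  I6: { [P → x B F .] }  — reduce
  I7: { [F → P . id] }  — shift
  I8: { [B → .], [F → x . x x], [P → x . B F] }  — shift, reduce
  I9: { [F → x x . x] }  — shift
  I10: { [F → x x x .] }  — reduce
  I11: { [F → P id .] }  — reduce
  I12: { [P → f Y .] }  — reduce
  I13: { [F → . P id], [F → . x x x], [F → .], [P → . Y f F], [P → . f Y], [P → . x B F], [P → .], [P → Y f . F], [Y → .] }  — shift, 3 reduces
  I14: { [P → Y f F .] }  — reduce

I0 contains complete items [P → .], [Y → .] — reduce-reduce conflict.
I5 contains complete items [F → .], [P → .], [Y → .] — reduce-reduce conflict.
I13 contains complete items [F → .], [P → .], [Y → .] — reduce-reduce conflict.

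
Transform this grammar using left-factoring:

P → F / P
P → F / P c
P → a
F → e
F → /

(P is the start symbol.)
P → F / P P'
P' → ε
P' → c
P → a
F → e
F → /

Left-factoring transforms A → αβ₁ | αβ₂ into A → αA' and A' → β₁ | β₂
(α is the longest common prefix among the alternatives). Repeat until
no nonterminal has two alternatives with a common prefix.

Round 1: P has alternatives sharing prefix 'F / P'. Introduce P': P → F / P P'
  Add: P' → ε
  Add: P' → c

No remaining common prefixes — done.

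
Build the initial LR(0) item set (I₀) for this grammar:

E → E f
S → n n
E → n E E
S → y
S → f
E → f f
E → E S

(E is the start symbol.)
First, augment the grammar with E' → E
I₀ = CLOSURE({ [E' → . E] }):
  [E' → . E] has the dot before E: add [E → . E f], [E → . n E E], [E → . f f], [E → . E S]
No further items can be added.

I₀ = { [E → . E S], [E → . E f], [E → . f f], [E → . n E E], [E' → . E] }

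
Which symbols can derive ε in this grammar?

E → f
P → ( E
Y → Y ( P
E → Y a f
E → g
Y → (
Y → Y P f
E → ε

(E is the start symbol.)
{ 'E' }

A non-terminal is nullable if it can derive ε (the empty string): either it has an ε-production, or it has a production whose right-hand side consists entirely of nullable non-terminals.

ε-productions: E → ε
So E is immediately nullable.
No further non-terminal can be added: every production for the remaining non-terminals contains a terminal or a non-nullable non-terminal.
Nullable = { 'E' }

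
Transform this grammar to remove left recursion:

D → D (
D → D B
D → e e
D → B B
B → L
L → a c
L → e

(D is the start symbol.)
D → e e D'
D → B B D'
D' → ( D'
D' → B D'
D' → ε
B → L
L → a c
L → e

D is directly left-recursive. The standard transformation for
  A → A α₁ | ... | A α_m | β₁ | ... | β_n
is
  A  → β₁ A' | ... | β_n A'
  A' → α₁ A' | ... | α_m A' | ε

D → e e becomes D → e e D'
D → B B becomes D → B B D'
D → D ( becomes D' → ( D'
D → D B becomes D' → B D'
Add D' → ε

Productions for other non-terminals are unchanged:
  B → L
  L → a c
  L → e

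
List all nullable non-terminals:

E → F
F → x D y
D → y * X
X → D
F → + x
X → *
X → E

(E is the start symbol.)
None

A non-terminal is nullable if it can derive ε (the empty string): either it has an ε-production, or it has a production whose right-hand side consists entirely of nullable non-terminals.

There are no ε-productions, so no non-terminal can derive ε.
No non-terminals are nullable.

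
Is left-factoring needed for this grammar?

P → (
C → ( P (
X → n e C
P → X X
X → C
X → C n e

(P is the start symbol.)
Yes, X has productions with common prefix 'C'

Left-factoring is needed when two productions for the same non-terminal
share a common prefix on the right-hand side.

Productions for P:
  P → (
  P → X X
Productions for X:
  X → n e C
  X → C
  X → C n e

Found common prefix 'C' in productions for X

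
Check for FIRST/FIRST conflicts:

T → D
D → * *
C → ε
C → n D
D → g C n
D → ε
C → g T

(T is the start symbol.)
A FIRST/FIRST conflict occurs when two productions N → α and N → β for the same non-terminal have FIRST(α) ∩ FIRST(β) ≠ ∅ (with ε ∈ FIRST of a nullable right-hand side, so two nullable alternatives also conflict).

Productions for D:
  D → * *: FIRST = { '*' }
  D → g C n: FIRST = { 'g' }
  D → ε: FIRST = { ε }
Productions for C:
  C → ε: FIRST = { ε }
  C → n D: FIRST = { 'n' }
  C → g T: FIRST = { 'g' }
T has only one production, so no FIRST/FIRST conflict is possible there.

All alternatives of each non-terminal have pairwise disjoint FIRST sets.

Answer: No FIRST/FIRST conflicts.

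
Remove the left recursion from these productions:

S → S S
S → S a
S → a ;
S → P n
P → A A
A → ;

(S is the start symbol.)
S → a ; S'
S → P n S'
S' → S S'
S' → a S'
S' → ε
P → A A
A → ;

S is directly left-recursive. The standard transformation for
  A → A α₁ | ... | A α_m | β₁ | ... | β_n
is
  A  → β₁ A' | ... | β_n A'
  A' → α₁ A' | ... | α_m A' | ε

S → a ; becomes S → a ; S'
S → P n becomes S → P n S'
S → S S becomes S' → S S'
S → S a becomes S' → a S'
Add S' → ε

Productions for other non-terminals are unchanged:
  P → A A
  A → ;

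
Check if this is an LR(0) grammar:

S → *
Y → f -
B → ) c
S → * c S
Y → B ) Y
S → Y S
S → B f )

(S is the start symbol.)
A grammar is LR(0) if no state in the canonical LR(0) collection has:
  - both a shift item (dot before a terminal) and a complete item (shift-reduce conflict), or
  - two or more complete items (reduce-reduce conflict; the accept item [S' → S .] counts as a complete item here).

Augment with S' → S and build the canonical LR(0) collection (I0 = CLOSURE({[S' → . S]}), then GOTO on every symbol after a dot until no new states appear). It has 17 states:
  I0: { [B → . ) c], [S → . * c S], [S → . *], [S → . B f )], [S → . Y S], [S' → . S], [Y → . B ) Y], [Y → . f -] }  — shift
  I1: { [B → ) . c] }  — shift
  I2: { [S → * . c S], [S → * .] }  — shift, reduce
  I3: { [S → B . f )], [Y → B . ) Y] }  — shift
  I4: { [S' → S .] }  — accept
  I5: { [B → . ) c], [S → . * c S], [S → . *], [S → . B f )], [S → . Y S], [S → Y . S], [Y → . B ) Y], [Y → . f -] }  — shift
  I6: { [Y → f . -] }  — shift
  I7: { [Y → f - .] }  — reduce
  I8: { [S → Y S .] }  — reduce
  I9: { [B → . ) c], [Y → . B ) Y], [Y → . f -], [Y → B ) . Y] }  — shift
  I10: { [S → B f . )] }  — shift
  I11: { [S → B f ) .] }  — reduce
  I12: { [Y → B . ) Y] }  — shift
  I13: { [Y → B ) Y .] }  — reduce
  I14: { [B → . ) c], [S → * c . S], [S → . * c S], [S → . *], [S → . B f )], [S → . Y S], [Y → . B ) Y], [Y → . f -] }  — shift
  I15: { [S → * c S .] }  — reduce
  I16: { [B → ) c .] }  — reduce

Conflict in state I2:
  Shift-reduce conflict between [S → * .] and [S → * . c S]
So the grammar is NOT LR(0).

Answer: No. Shift-reduce conflict between [S → * .] and [S → * . c S]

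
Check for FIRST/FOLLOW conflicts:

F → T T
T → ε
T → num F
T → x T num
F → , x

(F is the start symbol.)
A FIRST/FOLLOW conflict occurs when a non-terminal N has a nullable alternative N → β (β ⇒* ε) and another alternative N → α with FIRST(α) ∩ FOLLOW(N) ≠ ∅: on such a lookahead the parser cannot decide between expanding α and letting N vanish via β.

Nullable non-terminals: F, T.
FIRST sets used below: FIRST(T) = { 'num', 'x', ε }

F: nullable alternative(s) F → T T; FOLLOW(F) = { $, 'num', 'x' }
  F → T T: FIRST \ {ε} = { 'num', 'x' } — this is the only nullable alternative, skip
  F → , x: FIRST \ {ε} = { ',' } — disjoint from FOLLOW(F)

T: nullable alternative(s) T → ε; FOLLOW(T) = { $, 'num', 'x' }
  T → ε: FIRST \ {ε} = { } — this is the only nullable alternative, skip
  T → num F: FIRST \ {ε} = { 'num' } — overlaps FOLLOW(T) on { 'num' }: CONFLICT
  T → x T num: FIRST \ {ε} = { 'x' } — overlaps FOLLOW(T) on { 'x' }: CONFLICT

So the grammar has 2 FIRST/FOLLOW conflicts (marked CONFLICT above).

Answer: Yes. T → num F with FOLLOW(T) on { 'num' }; T → x T num with FOLLOW(T) on { 'x' }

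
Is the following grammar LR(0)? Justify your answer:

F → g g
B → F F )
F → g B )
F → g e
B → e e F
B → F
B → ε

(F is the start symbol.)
A grammar is LR(0) if no state in the canonical LR(0) collection has:
  - both a shift item (dot before a terminal) and a complete item (shift-reduce conflict), or
  - two or more complete items (reduce-reduce conflict; the accept item [F' → F .] counts as a complete item here).

Augment with F' → F and build the canonical LR(0) collection (I0 = CLOSURE({[F' → . F]}), then GOTO on every symbol after a dot until no new states appear). It has 12 states:
  I0: { [F → . g B )], [F → . g e], [F → . g g], [F' → . F] }  — shift
  I1: { [F' → F .] }  — accept
  I2: { [B → . F F )], [B → . F], [B → . e e F], [B → .], [F → . g B )], [F → . g e], [F → . g g], [F → g . B )], [F → g . e], [F → g . g] }  — shift, reduce
  I3: { [F → g B . )] }  — shift
  I4: { [B → F . F )], [B → F .], [F → . g B )], [F → . g e], [F → . g g] }  — shift, reduce
  I5: { [B → e . e F], [F → g e .] }  — shift, reduce
  I6: { [B → . F F )], [B → . F], [B → . e e F], [B → .], [F → . g B )], [F → . g e], [F → . g g], [F → g . B )], [F → g . e], [F → g . g], [F → g g .] }  — shift, 2 reduces
  I7: { [B → e e . F], [F → . g B )], [F → . g e], [F → . g g] }  — shift
  I8: { [B → e e F .] }  — reduce
  I9: { [B → F F . )] }  — shift
  I10: { [B → F F ) .] }  — reduce
  I11: { [F → g B ) .] }  — reduce

Conflict in state I2:
  Shift-reduce conflict between [B → .] and [B → . e e F]
So the grammar is NOT LR(0).

Answer: No. Shift-reduce conflict between [B → .] and [B → . e e F]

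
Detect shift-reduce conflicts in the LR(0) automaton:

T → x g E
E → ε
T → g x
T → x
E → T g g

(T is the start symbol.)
Yes — I3: [T → x .] vs [T → x . g E]; I4: [E → .] vs [T → . g x]

Augment with T' → T and build the canonical LR(0) collection (I0 = CLOSURE({[T' → . T]}), then GOTO on every symbol after a dot until no new states appear). It has 10 states:
  I0: { [T → . g x], [T → . x g E], [T → . x], [T' → . T] }  — shift
  I1: { [T' → T .] }  — accept
  I2: { [T → g . x] }  — shift
  I3: { [T → x . g E], [T → x .] }  — shift, reduce
  I4: { [E → . T g g], [E → .], [T → . g x], [T → . x g E], [T → . x], [T → x g . E] }  — shift, reduce
  I5: { [T → x g E .] }  — reduce
  I6: { [E → T . g g] }  — shift
  I7: { [E → T g . g] }  — shift
  I8: { [E → T g g .] }  — reduce
  I9: { [T → g x .] }  — reduce

I3 contains reduce item [T → x .] and shift item [T → x . g E] — shift-reduce conflict.
I4 contains reduce item [E → .] and shift items [T → . g x], [T → . x], [T → . x g E] — shift-reduce conflict.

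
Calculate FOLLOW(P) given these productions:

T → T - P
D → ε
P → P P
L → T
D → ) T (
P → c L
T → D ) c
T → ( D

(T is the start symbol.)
{ $, '(', '-', 'c' }

To compute FOLLOW(P), find every occurrence of P on a right-hand side N → α P β: add FIRST(β) \ {ε}, and if β is empty or nullable also add FOLLOW(N). Iterate to a fixed point.

In T → T - P: P is at the end, add FOLLOW(T)
In P → P P: P is followed by P, add FIRST(P) \ {ε} = { 'c' }
In P → P P: P is at the end; this adds FOLLOW(P) to itself — nothing new

The FOLLOW sets referred to above (computed the same way, to a fixed point):
  FOLLOW(T) = { $, '(', '-', 'c' }

Taking the union: FOLLOW(P) = { $, '(', '-', 'c' }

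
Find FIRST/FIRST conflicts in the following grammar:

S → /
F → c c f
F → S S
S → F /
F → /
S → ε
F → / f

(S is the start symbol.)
Yes. S → '/' / S → F '/' on { '/' }; F → c c f / F → S S on { 'c' }; F → S S / F → '/' on { '/' }; F → S S / F → '/' f on { '/' }; F → '/' / F → '/' f on { '/' }

A FIRST/FIRST conflict occurs when two productions N → α and N → β for the same non-terminal have FIRST(α) ∩ FIRST(β) ≠ ∅ (with ε ∈ FIRST of a nullable right-hand side, so two nullable alternatives also conflict).

FIRST sets of the non-terminals at (or reachable through a nullable prefix from) the front of some alternative:
  FIRST(F) = { '/', 'c', ε }
  FIRST(S) = { '/', 'c', ε }

Productions for S:
  S → /: FIRST = { '/' }
  S → F /: FIRST = { '/', 'c' }
  S → ε: FIRST = { ε }
Productions for F:
  F → c c f: FIRST = { 'c' }
  F → S S: FIRST = { '/', 'c', ε }
  F → /: FIRST = { '/' }
  F → / f: FIRST = { '/' }

Conflict for S: S → / and S → F /
  Overlap: { '/' }
Conflict for F: F → c c f and F → S S
  Overlap: { 'c' }
Conflict for F: F → S S and F → /
  Overlap: { '/' }
Conflict for F: F → S S and F → / f
  Overlap: { '/' }
Conflict for F: F → / and F → / f
  Overlap: { '/' }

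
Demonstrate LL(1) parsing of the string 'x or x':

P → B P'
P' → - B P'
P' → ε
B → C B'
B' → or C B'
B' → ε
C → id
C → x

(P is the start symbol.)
LL(1) parsing maintains a stack (initially the start symbol over $) and the input. At each step: if the stack top is a terminal, match it against the current input token; if it is a non-terminal N, replace it with the RHS of M[N, lookahead] (the unique production whose predict set contains the lookahead).

Stack is shown with the top on the left.

Stack         Input     Action
------------------------------
P $           x or x $  output P → B P'
B P' $        x or x $  output B → C B'
C B' P' $     x or x $  output C → x
x B' P' $     x or x $  match 'x'
B' P' $       or x $    output B' → or C B'
or C B' P' $  or x $    match 'or'
C B' P' $     x $       output C → x
x B' P' $     x $       match 'x'
B' P' $       $         output B' → ε
P' $          $         output P' → ε
$             $         accept

The string is accepted.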